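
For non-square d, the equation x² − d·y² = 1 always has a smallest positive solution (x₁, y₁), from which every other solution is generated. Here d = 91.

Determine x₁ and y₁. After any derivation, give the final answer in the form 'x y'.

√91 = [9; 1,1,5,1,5,1,1,18, …], period ℓ=8 (even) → k=7
a_0=9:  p_0=9·1+0=9,  q_0=9·0+1=1
…
a_2=1:  p_2=1·10+9=19,  q_2=1·1+1=2
a_3=5:  p_3=5·19+10=105,  q_3=5·2+1=11
a_4=1:  p_4=1·105+19=124,  q_4=1·11+2=13
a_5=5:  p_5=5·124+105=725,  q_5=5·13+11=76
a_6=1:  p_6=1·725+124=849,  q_6=1·76+13=89
a_7=1:  p_7=1·849+725=1574,  q_7=1·89+76=165
(x₁, y₁) = (1574, 165);  1574² − 91·165² = 1 ✓

1574 165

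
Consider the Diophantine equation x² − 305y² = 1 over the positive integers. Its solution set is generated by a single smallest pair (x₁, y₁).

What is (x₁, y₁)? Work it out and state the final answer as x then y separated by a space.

√305 = [17; 2,6,2,34, …], period ℓ=4 (even) → k=3
k=0  a_k=17  p_k/q_k = 17/1
k=1  a_k=2  p_k/q_k = 35/2
k=2  a_k=6  p_k/q_k = 227/13
k=3  a_k=2  p_k/q_k = 489/28
→ (489, 28).  Check: 489²=239121, 305·28²=239120, difference 1.

489 28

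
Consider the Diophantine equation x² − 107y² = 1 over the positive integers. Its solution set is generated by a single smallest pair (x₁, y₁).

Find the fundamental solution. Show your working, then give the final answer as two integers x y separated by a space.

962 93

d=107: √d = [10; 2,1,9,1,2,20] (ℓ=6, even), read p_5/q_5
a_0=10:  p_0=10·1+0=10,  q_0=10·0+1=1
a_1=2:  p_1=2·10+1=21,  q_1=2·1+0=2
a_2=1:  p_2=1·21+10=31,  q_2=1·2+1=3
a_3=9:  p_3=9·31+21=300,  q_3=9·3+2=29
a_4=1:  p_4=1·300+31=331,  q_4=1·29+3=32
a_5=2:  p_5=2·331+300=962,  q_5=2·32+29=93
fundamental: x₁=962, y₁=93  (since 925444 − 107·8649 = 1)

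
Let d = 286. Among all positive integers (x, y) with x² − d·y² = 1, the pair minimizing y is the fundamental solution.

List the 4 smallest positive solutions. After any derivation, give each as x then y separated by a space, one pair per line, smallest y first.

√286 → a₀=16, period (1,10,3,3,2,3,3,10,1,32); ℓ=10 even so k=9
step 0: (16, 1)  from 16·(1,0) + (0,1)
…
step 2: (186, 11)  from 10·(17,1) + (16,1)
step 3: (575, 34)  from 3·(186,11) + (17,1)
step 4: (1911, 113)  from 3·(575,34) + (186,11)
…
step 6: (15102, 893)  from 3·(4397,260) + (1911,113)
step 7: (49703, 2939)  from 3·(15102,893) + (4397,260)
step 8: (512132, 30283)  from 10·(49703,2939) + (15102,893)
step 9: (561835, 33222)  from 1·(512132,30283) + (49703,2939)
→ (561835, 33222).  Check: 561835²=315658567225, 286·33222²=315658567224, difference 1.
(x_2, y_2) = (561835·561835 + 286·33222·33222, 561835·33222 + 33222·561835) = (631317134449, 37330564740)
(x_3, y_3) = (561835·631317134449 + 286·33222·37330564740, 561835·37330564740 + 33222·631317134449) = (709392124465745995, 41947235681362578)
(x_4, y_4) = (561835·709392124465745995 + 286·33222·41947235681362578, 561835·41947235681362578 + 33222·709392124465745995) = (797122648497793485067201, 47134850318039357456520)

561835 33222
631317134449 37330564740
709392124465745995 41947235681362578
797122648497793485067201 47134850318039357456520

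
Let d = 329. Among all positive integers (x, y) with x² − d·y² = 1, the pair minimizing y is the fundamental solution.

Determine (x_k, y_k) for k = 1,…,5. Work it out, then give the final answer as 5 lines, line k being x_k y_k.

√329 → a₀=18, period (7,4,2,1,1,4,1,1,2,4,7,36); ℓ=12 even so k=11
a_0=18:  p_0=18·1+0=18,  q_0=18·0+1=1
…
a_2=4:  p_2=4·127+18=526,  q_2=4·7+1=29
a_3=2:  p_3=2·526+127=1179,  q_3=2·29+7=65
…
a_5=1:  p_5=1·1705+1179=2884,  q_5=1·94+65=159
a_6=4:  p_6=4·2884+1705=13241,  q_6=4·159+94=730
…
a_8=1:  p_8=1·16125+13241=29366,  q_8=1·889+730=1619
…
a_10=4:  p_10=4·74857+29366=328794,  q_10=4·4127+1619=18127
a_11=7:  p_11=7·328794+74857=2376415,  q_11=7·18127+4127=131016
(x₁, y₁) = (2376415, 131016);  2376415² − 329·131016² = 1 ✓
k=2:  x_2 = 2376415·2376415+329·131016·131016 = 11294696504449,  y_2 = 2376415·131016+131016·2376415 = 622696775280
k=3:  x_3 = 2376415·11294696504449+329·131016·622696775280 = 53681772387237964255,  y_3 = 2376415·622696775280+131016·11294696504449 = 2959571914453911384
k=4:  x_4 = 2376415·53681772387237964255+329·131016·2959571914453911384 = 255140338255224918953587201,  y_4 = 2376415·2959571914453911384+131016·53681772387237964255 = 14066342182173360946441440
k=5:  x_5 = 2376415·255140338255224918953587201+329·131016·14066342182173360946441440 = 1212638653869526969777790618564575,  y_5 = 2376415·14066342182173360946441440+131016·255140338255224918953587201 = 66854933113696055535160815363816

2376415 131016
11294696504449 622696775280
53681772387237964255 2959571914453911384
255140338255224918953587201 14066342182173360946441440
1212638653869526969777790618564575 66854933113696055535160815363816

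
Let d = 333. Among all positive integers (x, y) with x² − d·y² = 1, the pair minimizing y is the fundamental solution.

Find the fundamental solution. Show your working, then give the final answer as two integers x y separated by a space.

d=333: √d = [18; 4,36] (ℓ=2, even), read p_1/q_1
step 0: (18, 1)  from 18·(1,0) + (0,1)
step 1: (73, 4)  from 4·(18,1) + (1,0)
(x₁, y₁) = (73, 4);  73² − 333·4² = 1 ✓

73 4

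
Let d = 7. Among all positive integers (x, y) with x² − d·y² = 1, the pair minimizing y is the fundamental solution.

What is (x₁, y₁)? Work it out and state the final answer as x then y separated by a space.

√7 → a₀=2, period (1,1,1,4); ℓ=4 even so k=3
i=0: a=2 ⇒ p=2, q=1
…
i=2: a=1 ⇒ p=5, q=2
i=3: a=1 ⇒ p=8, q=3
→ (8, 3).  Check: 8²=64, 7·3²=63, difference 1.

8 3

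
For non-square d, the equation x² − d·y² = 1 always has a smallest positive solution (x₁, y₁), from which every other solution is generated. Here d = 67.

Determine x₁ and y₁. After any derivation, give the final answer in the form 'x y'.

48842 5967

[8; 5,2,1,1,7,1,1,2,5,16] for √67; ℓ=10 ⇒ convergent index 9
a_0=8:  p_0=8·1+0=8,  q_0=8·0+1=1
a_1=5:  p_1=5·8+1=41,  q_1=5·1+0=5
…
a_4=1:  p_4=1·131+90=221,  q_4=1·16+11=27
a_5=7:  p_5=7·221+131=1678,  q_5=7·27+16=205
…
a_8=2:  p_8=2·3577+1899=9053,  q_8=2·437+232=1106
a_9=5:  p_9=5·9053+3577=48842,  q_9=5·1106+437=5967
fundamental: x₁=48842, y₁=5967  (since 2385540964 − 67·35605089 = 1)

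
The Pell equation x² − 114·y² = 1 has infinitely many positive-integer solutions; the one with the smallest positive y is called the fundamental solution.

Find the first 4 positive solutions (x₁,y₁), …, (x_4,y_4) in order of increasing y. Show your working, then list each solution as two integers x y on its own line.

d=114: √d = [10; 1,2,10,2,1,20] (ℓ=6, even), read p_5/q_5
i=0: a=10 ⇒ p=10, q=1
…
i=2: a=2 ⇒ p=32, q=3
i=3: a=10 ⇒ p=331, q=31
i=4: a=2 ⇒ p=694, q=65
i=5: a=1 ⇒ p=1025, q=96
(x₁, y₁) = (1025, 96);  1025² − 114·96² = 1 ✓
k=2:  x_2 = 1025·1025+114·96·96 = 2101249,  y_2 = 1025·96+96·1025 = 196800
k=3:  x_3 = 1025·2101249+114·96·196800 = 4307559425,  y_3 = 1025·196800+96·2101249 = 403439904
k=4:  x_4 = 1025·4307559425+114·96·403439904 = 8830494720001,  y_4 = 1025·403439904+96·4307559425 = 827051606400

1025 96
2101249 196800
4307559425 403439904
8830494720001 827051606400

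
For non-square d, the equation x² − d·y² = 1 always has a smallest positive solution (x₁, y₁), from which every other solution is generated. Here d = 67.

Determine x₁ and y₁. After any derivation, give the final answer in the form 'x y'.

√67 = [8; 5,2,1,1,7,1,1,2,5,16, …], period ℓ=10 (even) → k=9
i=0: a=8 ⇒ p=8, q=1
i=1: a=5 ⇒ p=41, q=5
…
i=5: a=7 ⇒ p=1678, q=205
i=6: a=1 ⇒ p=1899, q=232
i=7: a=1 ⇒ p=3577, q=437
i=8: a=2 ⇒ p=9053, q=1106
i=9: a=5 ⇒ p=48842, q=5967
(x₁, y₁) = (48842, 5967);  48842² − 67·5967² = 1 ✓

48842 5967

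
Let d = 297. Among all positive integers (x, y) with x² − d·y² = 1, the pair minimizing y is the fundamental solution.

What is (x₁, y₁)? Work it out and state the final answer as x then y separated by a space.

√297 = [17; 4,3,1,1,2,1,1,3,4,34, …], period ℓ=10 (even) → k=9
a_0=17:  p_0=17·1+0=17,  q_0=17·0+1=1
a_1=4:  p_1=4·17+1=69,  q_1=4·1+0=4
a_2=3:  p_2=3·69+17=224,  q_2=3·4+1=13
…
a_6=1:  p_6=1·1327+517=1844,  q_6=1·77+30=107
a_7=1:  p_7=1·1844+1327=3171,  q_7=1·107+77=184
a_8=3:  p_8=3·3171+1844=11357,  q_8=3·184+107=659
a_9=4:  p_9=4·11357+3171=48599,  q_9=4·659+184=2820
fundamental: x₁=48599, y₁=2820  (since 2361862801 − 297·7952400 = 1)

48599 2820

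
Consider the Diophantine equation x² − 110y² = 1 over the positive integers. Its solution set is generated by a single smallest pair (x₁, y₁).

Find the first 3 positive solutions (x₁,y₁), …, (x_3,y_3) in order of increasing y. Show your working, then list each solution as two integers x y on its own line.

[10; 2,20] for √110; ℓ=2 ⇒ convergent index 1
k=0  a_k=10  p_k/q_k = 10/1
k=1  a_k=2  p_k/q_k = 21/2
(x₁, y₁) = (21, 2);  21² − 110·2² = 1 ✓
(21+2√110)^2 = 881 + 84√110
(21+2√110)^3 = 36981 + 3526√110

21 2
881 84
36981 3526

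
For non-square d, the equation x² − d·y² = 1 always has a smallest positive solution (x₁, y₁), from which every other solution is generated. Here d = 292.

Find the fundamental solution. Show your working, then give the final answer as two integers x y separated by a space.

d=292: √d = [17; 11,2,1,3,8,3,1,2,11,34] (ℓ=10, even), read p_9/q_9
a_0=17:  p_0=17·1+0=17,  q_0=17·0+1=1
…
a_3=1:  p_3=1·393+188=581,  q_3=1·23+11=34
…
a_6=3:  p_6=3·17669+2136=55143,  q_6=3·1034+125=3227
…
a_8=2:  p_8=2·72812+55143=200767,  q_8=2·4261+3227=11749
a_9=11:  p_9=11·200767+72812=2281249,  q_9=11·11749+4261=133500
(x₁, y₁) = (2281249, 133500);  2281249² − 292·133500² = 1 ✓

2281249 133500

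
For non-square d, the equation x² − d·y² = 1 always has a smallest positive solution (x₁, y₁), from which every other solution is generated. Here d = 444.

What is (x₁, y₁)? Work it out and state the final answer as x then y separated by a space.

295 14

[21; 14,42] for √444; ℓ=2 ⇒ convergent index 1
k=0  a_k=21  p_k/q_k = 21/1
k=1  a_k=14  p_k/q_k = 295/14
(x₁, y₁) = (295, 14);  295² − 444·14² = 1 ✓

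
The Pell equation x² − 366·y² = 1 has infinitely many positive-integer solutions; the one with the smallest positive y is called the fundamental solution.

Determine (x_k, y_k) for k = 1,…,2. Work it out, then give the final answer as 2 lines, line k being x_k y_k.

d=366: √d = [19; 7,1,1,1,2,12,2,1,1,1,7,38] (ℓ=12, even), read p_11/q_11
step 0: (19, 1)  from 19·(1,0) + (0,1)
…
step 2: (153, 8)  from 1·(134,7) + (19,1)
step 3: (287, 15)  from 1·(153,8) + (134,7)
…
step 5: (1167, 61)  from 2·(440,23) + (287,15)
…
step 7: (30055, 1571)  from 2·(14444,755) + (1167,61)
…
step 9: (74554, 3897)  from 1·(44499,2326) + (30055,1571)
step 10: (119053, 6223)  from 1·(74554,3897) + (44499,2326)
step 11: (907925, 47458)  from 7·(119053,6223) + (74554,3897)
→ (907925, 47458).  Check: 907925²=824327805625, 366·47458²=824327805624, difference 1.
n=2: (907925,47458)∘(907925,47458) = (907925·907925+366·47458·47458, 907925·47458+47458·907925) = (1648655611249,86176609300)

907925 47458
1648655611249 86176609300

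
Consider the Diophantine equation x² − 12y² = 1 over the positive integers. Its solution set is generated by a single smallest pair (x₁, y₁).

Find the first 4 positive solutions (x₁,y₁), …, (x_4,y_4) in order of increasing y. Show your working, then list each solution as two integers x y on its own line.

[3; 2,6] for √12; ℓ=2 ⇒ convergent index 1
i=0: a=3 ⇒ p=3, q=1
i=1: a=2 ⇒ p=7, q=2
→ (7, 2).  Check: 7²=49, 12·2²=48, difference 1.
n=2: (7,2)∘(7,2) = (7·7+12·2·2, 7·2+2·7) = (97,28)
n=3: (97,28)∘(7,2) = (7·97+12·2·28, 7·28+2·97) = (1351,390)
n=4: (1351,390)∘(7,2) = (7·1351+12·2·390, 7·390+2·1351) = (18817,5432)

7 2
97 28
1351 390
18817 5432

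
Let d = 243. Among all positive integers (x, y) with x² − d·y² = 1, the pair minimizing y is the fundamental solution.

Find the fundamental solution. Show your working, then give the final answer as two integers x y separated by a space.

70226 4505

√243 → a₀=15, period (1,1,2,3,15,3,2,1,1,30); ℓ=10 even so k=9
a_0=15:  p_0=15·1+0=15,  q_0=15·0+1=1
a_1=1:  p_1=1·15+1=16,  q_1=1·1+0=1
a_2=1:  p_2=1·16+15=31,  q_2=1·1+1=2
a_3=2:  p_3=2·31+16=78,  q_3=2·2+1=5
a_4=3:  p_4=3·78+31=265,  q_4=3·5+2=17
a_5=15:  p_5=15·265+78=4053,  q_5=15·17+5=260
a_6=3:  p_6=3·4053+265=12424,  q_6=3·260+17=797
…
a_8=1:  p_8=1·28901+12424=41325,  q_8=1·1854+797=2651
a_9=1:  p_9=1·41325+28901=70226,  q_9=1·2651+1854=4505
(x₁, y₁) = (70226, 4505);  70226² − 243·4505² = 1 ✓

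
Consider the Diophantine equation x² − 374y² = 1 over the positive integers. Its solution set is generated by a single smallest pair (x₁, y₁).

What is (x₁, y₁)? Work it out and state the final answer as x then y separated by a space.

d=374: √d = [19; 2,1,18,1,2,38] (ℓ=6, even), read p_5/q_5
k=0  a_k=19  p_k/q_k = 19/1
k=1  a_k=2  p_k/q_k = 39/2
k=2  a_k=1  p_k/q_k = 58/3
…
k=4  a_k=1  p_k/q_k = 1141/59
k=5  a_k=2  p_k/q_k = 3365/174
(x₁, y₁) = (3365, 174);  3365² − 374·174² = 1 ✓

3365 174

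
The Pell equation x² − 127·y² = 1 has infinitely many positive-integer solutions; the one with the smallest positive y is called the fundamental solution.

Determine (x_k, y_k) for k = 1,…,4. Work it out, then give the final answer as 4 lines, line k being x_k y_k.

[11; 3,1,2,2,7,11,7,2,2,1,3,22] for √127; ℓ=12 ⇒ convergent index 11
k=0  a_k=11  p_k/q_k = 11/1
…
k=2  a_k=1  p_k/q_k = 45/4
k=3  a_k=2  p_k/q_k = 124/11
…
k=6  a_k=11  p_k/q_k = 24218/2149
…
k=8  a_k=2  p_k/q_k = 367620/32621
k=9  a_k=2  p_k/q_k = 906941/80478
k=10  a_k=1  p_k/q_k = 1274561/113099
k=11  a_k=3  p_k/q_k = 4730624/419775
(x₁, y₁) = (4730624, 419775);  4730624² − 127·419775² = 1 ✓
(4730624+419775√127)^2 = 44757606858751 + 3971595379200√127
(4730624+419775√127)^3 = 423462818377139450624 + 37576248838264821825√127
(4730624+419775√127)^4 = 4006486743445029115330560001 + 355518209168531397366758400√127

4730624 419775
44757606858751 3971595379200
423462818377139450624 37576248838264821825
4006486743445029115330560001 355518209168531397366758400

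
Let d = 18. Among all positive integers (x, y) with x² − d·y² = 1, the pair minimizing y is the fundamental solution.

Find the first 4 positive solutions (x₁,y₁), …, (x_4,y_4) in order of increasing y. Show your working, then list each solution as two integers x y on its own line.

d=18: √d = [4; 4,8] (ℓ=2, even), read p_1/q_1
i=0: a=4 ⇒ p=4, q=1
i=1: a=4 ⇒ p=17, q=4
(x₁, y₁) = (17, 4);  17² − 18·4² = 1 ✓
n=2: (17,4)∘(17,4) = (17·17+18·4·4, 17·4+4·17) = (577,136)
n=3: (577,136)∘(17,4) = (17·577+18·4·136, 17·136+4·577) = (19601,4620)
n=4: (19601,4620)∘(17,4) = (17·19601+18·4·4620, 17·4620+4·19601) = (665857,156944)

17 4
577 136
19601 4620
665857 156944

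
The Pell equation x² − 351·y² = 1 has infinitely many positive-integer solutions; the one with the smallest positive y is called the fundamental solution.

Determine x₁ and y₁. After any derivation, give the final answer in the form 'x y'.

62425 3332

d=351: √d = [18; 1,2,1,3,2,2,2,3,1,2,1,36] (ℓ=12, even), read p_11/q_11
k=0  a_k=18  p_k/q_k = 18/1
…
k=2  a_k=2  p_k/q_k = 56/3
k=3  a_k=1  p_k/q_k = 75/4
…
k=6  a_k=2  p_k/q_k = 1555/83
…
k=8  a_k=3  p_k/q_k = 12796/683
k=9  a_k=1  p_k/q_k = 16543/883
k=10  a_k=2  p_k/q_k = 45882/2449
k=11  a_k=1  p_k/q_k = 62425/3332
(x₁, y₁) = (62425, 3332);  62425² − 351·3332² = 1 ✓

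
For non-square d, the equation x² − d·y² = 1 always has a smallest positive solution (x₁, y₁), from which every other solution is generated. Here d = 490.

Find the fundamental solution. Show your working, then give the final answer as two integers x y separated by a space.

[22; 7,2,1,4,4,4,1,2,7,44] for √490; ℓ=10 ⇒ convergent index 9
k=0  a_k=22  p_k/q_k = 22/1
k=1  a_k=7  p_k/q_k = 155/7
…
k=4  a_k=4  p_k/q_k = 2280/103
k=5  a_k=4  p_k/q_k = 9607/434
k=6  a_k=4  p_k/q_k = 40708/1839
k=7  a_k=1  p_k/q_k = 50315/2273
k=8  a_k=2  p_k/q_k = 141338/6385
k=9  a_k=7  p_k/q_k = 1039681/46968
fundamental: x₁=1039681, y₁=46968  (since 1080936581761 − 490·2205993024 = 1)

1039681 46968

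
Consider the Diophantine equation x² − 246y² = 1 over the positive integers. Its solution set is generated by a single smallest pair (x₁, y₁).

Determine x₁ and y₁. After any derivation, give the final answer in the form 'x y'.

d=246: √d = [15; 1,2,5,1,14,1,5,2,1,30] (ℓ=10, even), read p_9/q_9
k=0  a_k=15  p_k/q_k = 15/1
k=1  a_k=1  p_k/q_k = 16/1
k=2  a_k=2  p_k/q_k = 47/3
k=3  a_k=5  p_k/q_k = 251/16
k=4  a_k=1  p_k/q_k = 298/19
k=5  a_k=14  p_k/q_k = 4423/282
k=6  a_k=1  p_k/q_k = 4721/301
…
k=8  a_k=2  p_k/q_k = 60777/3875
k=9  a_k=1  p_k/q_k = 88805/5662
(x₁, y₁) = (88805, 5662);  88805² − 246·5662² = 1 ✓

88805 5662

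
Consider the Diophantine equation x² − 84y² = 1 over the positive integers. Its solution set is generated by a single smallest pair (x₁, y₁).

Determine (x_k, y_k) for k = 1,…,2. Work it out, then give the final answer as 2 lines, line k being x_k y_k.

[9; 6,18] for √84; ℓ=2 ⇒ convergent index 1
k=0  a_k=9  p_k/q_k = 9/1
k=1  a_k=6  p_k/q_k = 55/6
(x₁, y₁) = (55, 6);  55² − 84·6² = 1 ✓
(x_2, y_2) = (55·55 + 84·6·6, 55·6 + 6·55) = (6049, 660)

55 6
6049 660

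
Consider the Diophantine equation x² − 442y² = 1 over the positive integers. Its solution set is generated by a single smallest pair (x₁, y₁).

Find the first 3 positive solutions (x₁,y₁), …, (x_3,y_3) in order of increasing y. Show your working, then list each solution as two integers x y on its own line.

883 42
1559377 74172
2753858899 130987710

d=442: √d = [21; 42] (ℓ=1, odd), read p_1/q_1
step 0: (21, 1)  from 21·(1,0) + (0,1)
step 1: (883, 42)  from 42·(21,1) + (1,0)
(x₁, y₁) = (883, 42);  883² − 442·42² = 1 ✓
k=2:  x_2 = 883·883+442·42·42 = 1559377,  y_2 = 883·42+42·883 = 74172
k=3:  x_3 = 883·1559377+442·42·74172 = 2753858899,  y_3 = 883·74172+42·1559377 = 130987710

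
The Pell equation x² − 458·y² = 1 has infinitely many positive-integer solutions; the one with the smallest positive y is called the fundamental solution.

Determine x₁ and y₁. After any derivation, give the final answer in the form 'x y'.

22899 1070

d=458: √d = [21; 2,2,42] (ℓ=3, odd), read p_5/q_5
i=0: a=21 ⇒ p=21, q=1
i=1: a=2 ⇒ p=43, q=2
i=2: a=2 ⇒ p=107, q=5
i=3: a=42 ⇒ p=4537, q=212
i=4: a=2 ⇒ p=9181, q=429
i=5: a=2 ⇒ p=22899, q=1070
fundamental: x₁=22899, y₁=1070  (since 524364201 − 458·1144900 = 1)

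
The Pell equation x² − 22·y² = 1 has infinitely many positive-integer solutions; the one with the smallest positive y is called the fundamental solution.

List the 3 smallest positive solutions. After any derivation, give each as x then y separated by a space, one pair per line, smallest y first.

197 42
77617 16548
30580901 6519870

√22 = [4; 1,2,4,2,1,8, …], period ℓ=6 (even) → k=5
i=0: a=4 ⇒ p=4, q=1
…
i=3: a=4 ⇒ p=61, q=13
i=4: a=2 ⇒ p=136, q=29
i=5: a=1 ⇒ p=197, q=42
→ (197, 42).  Check: 197²=38809, 22·42²=38808, difference 1.
(197+42√22)^2 = 77617 + 16548√22
(197+42√22)^3 = 30580901 + 6519870√22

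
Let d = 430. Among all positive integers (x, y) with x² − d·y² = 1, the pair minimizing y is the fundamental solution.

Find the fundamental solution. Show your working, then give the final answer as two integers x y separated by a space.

2862251 138030

d=430: √d = [20; 1,2,1,3,1,…,2,1,40] (ℓ=14, even), read p_13/q_13
a_0=20:  p_0=20·1+0=20,  q_0=20·0+1=1
…
a_3=1:  p_3=1·62+21=83,  q_3=1·3+1=4
a_4=3:  p_4=3·83+62=311,  q_4=3·4+3=15
…
a_8=6:  p_8=6·21794+2675=133439,  q_8=6·1051+129=6435
a_9=1:  p_9=1·133439+21794=155233,  q_9=1·6435+1051=7486
a_10=3:  p_10=3·155233+133439=599138,  q_10=3·7486+6435=28893
…
a_12=2:  p_12=2·754371+599138=2107880,  q_12=2·36379+28893=101651
a_13=1:  p_13=1·2107880+754371=2862251,  q_13=1·101651+36379=138030
→ (2862251, 138030).  Check: 2862251²=8192480787001, 430·138030²=8192480787000, difference 1.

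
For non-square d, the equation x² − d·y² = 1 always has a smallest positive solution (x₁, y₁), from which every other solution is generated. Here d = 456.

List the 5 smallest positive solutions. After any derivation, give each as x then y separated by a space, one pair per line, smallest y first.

d=456: √d = [21; 2,1,4,1,2,42] (ℓ=6, even), read p_5/q_5
k=0  a_k=21  p_k/q_k = 21/1
…
k=2  a_k=1  p_k/q_k = 64/3
k=3  a_k=4  p_k/q_k = 299/14
k=4  a_k=1  p_k/q_k = 363/17
k=5  a_k=2  p_k/q_k = 1025/48
(x₁, y₁) = (1025, 48);  1025² − 456·48² = 1 ✓
n=2: (1025,48)∘(1025,48) = (1025·1025+456·48·48, 1025·48+48·1025) = (2101249,98400)
n=3: (2101249,98400)∘(1025,48) = (1025·2101249+456·48·98400, 1025·98400+48·2101249) = (4307559425,201719952)
n=4: (4307559425,201719952)∘(1025,48) = (1025·4307559425+456·48·201719952, 1025·201719952+48·4307559425) = (8830494720001,413525803200)
n=5: (8830494720001,413525803200)∘(1025,48) = (1025·8830494720001+456·48·413525803200, 1025·413525803200+48·8830494720001) = (18102509868442625,847727694840048)

1025 48
2101249 98400
4307559425 201719952
8830494720001 413525803200
18102509868442625 847727694840048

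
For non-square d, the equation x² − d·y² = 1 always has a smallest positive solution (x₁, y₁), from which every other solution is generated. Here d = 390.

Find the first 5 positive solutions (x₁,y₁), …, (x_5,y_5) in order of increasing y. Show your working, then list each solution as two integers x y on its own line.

√390 = [19; 1,2,1,38, …], period ℓ=4 (even) → k=3
step 0: (19, 1)  from 19·(1,0) + (0,1)
step 1: (20, 1)  from 1·(19,1) + (1,0)
step 2: (59, 3)  from 2·(20,1) + (19,1)
step 3: (79, 4)  from 1·(59,3) + (20,1)
→ (79, 4).  Check: 79²=6241, 390·4²=6240, difference 1.
(x_2, y_2) = (79·79 + 390·4·4, 79·4 + 4·79) = (12481, 632)
(x_3, y_3) = (79·12481 + 390·4·632, 79·632 + 4·12481) = (1971919, 99852)
(x_4, y_4) = (79·1971919 + 390·4·99852, 79·99852 + 4·1971919) = (311550721, 15775984)
(x_5, y_5) = (79·311550721 + 390·4·15775984, 79·15775984 + 4·311550721) = (49223041999, 2492505620)

79 4
12481 632
1971919 99852
311550721 15775984
49223041999 2492505620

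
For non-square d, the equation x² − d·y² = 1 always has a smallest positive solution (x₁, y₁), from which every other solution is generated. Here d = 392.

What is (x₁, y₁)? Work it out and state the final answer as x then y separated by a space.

99 5

√392 → a₀=19, period (1,3,1,38); ℓ=4 even so k=3
step 0: (19, 1)  from 19·(1,0) + (0,1)
step 1: (20, 1)  from 1·(19,1) + (1,0)
step 2: (79, 4)  from 3·(20,1) + (19,1)
step 3: (99, 5)  from 1·(79,4) + (20,1)
(x₁, y₁) = (99, 5);  99² − 392·5² = 1 ✓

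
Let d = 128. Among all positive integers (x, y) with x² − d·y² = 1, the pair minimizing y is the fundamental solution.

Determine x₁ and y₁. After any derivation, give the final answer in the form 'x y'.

d=128: √d = [11; 3,5,3,22] (ℓ=4, even), read p_3/q_3
i=0: a=11 ⇒ p=11, q=1
i=1: a=3 ⇒ p=34, q=3
i=2: a=5 ⇒ p=181, q=16
i=3: a=3 ⇒ p=577, q=51
fundamental: x₁=577, y₁=51  (since 332929 − 128·2601 = 1)

577 51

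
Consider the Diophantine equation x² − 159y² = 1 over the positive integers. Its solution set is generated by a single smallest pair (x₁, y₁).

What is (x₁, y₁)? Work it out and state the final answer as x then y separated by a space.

1324 105

√159 → a₀=12, period (1,1,1,1,3,1,1,1,1,24); ℓ=10 even so k=9
i=0: a=12 ⇒ p=12, q=1
i=1: a=1 ⇒ p=13, q=1
i=2: a=1 ⇒ p=25, q=2
…
i=4: a=1 ⇒ p=63, q=5
…
i=6: a=1 ⇒ p=290, q=23
i=7: a=1 ⇒ p=517, q=41
i=8: a=1 ⇒ p=807, q=64
i=9: a=1 ⇒ p=1324, q=105
(x₁, y₁) = (1324, 105);  1324² − 159·105² = 1 ✓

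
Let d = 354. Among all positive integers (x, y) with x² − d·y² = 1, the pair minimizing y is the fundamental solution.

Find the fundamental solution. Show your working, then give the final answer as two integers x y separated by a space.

258065 13716

√354 = [18; 1,4,2,2,18,2,2,4,1,36, …], period ℓ=10 (even) → k=9
k=0  a_k=18  p_k/q_k = 18/1
k=1  a_k=1  p_k/q_k = 19/1
…
k=5  a_k=18  p_k/q_k = 9351/497
k=6  a_k=2  p_k/q_k = 19210/1021
…
k=8  a_k=4  p_k/q_k = 210294/11177
k=9  a_k=1  p_k/q_k = 258065/13716
(x₁, y₁) = (258065, 13716);  258065² − 354·13716² = 1 ✓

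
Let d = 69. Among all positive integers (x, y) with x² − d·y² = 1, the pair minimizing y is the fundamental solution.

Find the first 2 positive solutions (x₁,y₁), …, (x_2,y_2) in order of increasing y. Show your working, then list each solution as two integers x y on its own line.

√69 → a₀=8, period (3,3,1,4,1,3,3,16); ℓ=8 even so k=7
a_0=8:  p_0=8·1+0=8,  q_0=8·0+1=1
a_1=3:  p_1=3·8+1=25,  q_1=3·1+0=3
a_2=3:  p_2=3·25+8=83,  q_2=3·3+1=10
a_3=1:  p_3=1·83+25=108,  q_3=1·10+3=13
a_4=4:  p_4=4·108+83=515,  q_4=4·13+10=62
a_5=1:  p_5=1·515+108=623,  q_5=1·62+13=75
a_6=3:  p_6=3·623+515=2384,  q_6=3·75+62=287
a_7=3:  p_7=3·2384+623=7775,  q_7=3·287+75=936
fundamental: x₁=7775, y₁=936  (since 60450625 − 69·876096 = 1)
n=2: (7775,936)∘(7775,936) = (7775·7775+69·936·936, 7775·936+936·7775) = (120901249,14554800)

7775 936
120901249 14554800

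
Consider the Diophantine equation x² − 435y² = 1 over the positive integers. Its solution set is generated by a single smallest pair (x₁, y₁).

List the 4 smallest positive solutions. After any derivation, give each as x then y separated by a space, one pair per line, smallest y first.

√435 → a₀=20, period (1,5,1,40); ℓ=4 even so k=3
a_0=20:  p_0=20·1+0=20,  q_0=20·0+1=1
…
a_2=5:  p_2=5·21+20=125,  q_2=5·1+1=6
a_3=1:  p_3=1·125+21=146,  q_3=1·6+1=7
(x₁, y₁) = (146, 7);  146² − 435·7² = 1 ✓
n=2: (146,7)∘(146,7) = (146·146+435·7·7, 146·7+7·146) = (42631,2044)
n=3: (42631,2044)∘(146,7) = (146·42631+435·7·2044, 146·2044+7·42631) = (12448106,596841)
n=4: (12448106,596841)∘(146,7) = (146·12448106+435·7·596841, 146·596841+7·12448106) = (3634804321,174275528)

146 7
42631 2044
12448106 596841
3634804321 174275528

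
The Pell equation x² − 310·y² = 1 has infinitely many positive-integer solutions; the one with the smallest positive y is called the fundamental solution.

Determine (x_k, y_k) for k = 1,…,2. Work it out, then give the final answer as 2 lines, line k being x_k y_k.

d=310: √d = [17; 1,1,1,1,5,…,1,1,34] (ℓ=16, even), read p_15/q_15
a_0=17:  p_0=17·1+0=17,  q_0=17·0+1=1
…
a_4=1:  p_4=1·53+35=88,  q_4=1·3+2=5
a_5=5:  p_5=5·88+53=493,  q_5=5·5+3=28
a_6=3:  p_6=3·493+88=1567,  q_6=3·28+5=89
a_7=1:  p_7=1·1567+493=2060,  q_7=1·89+28=117
a_8=2:  p_8=2·2060+1567=5687,  q_8=2·117+89=323
a_9=1:  p_9=1·5687+2060=7747,  q_9=1·323+117=440
…
a_11=5:  p_11=5·28928+7747=152387,  q_11=5·1643+440=8655
a_12=1:  p_12=1·152387+28928=181315,  q_12=1·8655+1643=10298
a_13=1:  p_13=1·181315+152387=333702,  q_13=1·10298+8655=18953
a_14=1:  p_14=1·333702+181315=515017,  q_14=1·18953+10298=29251
a_15=1:  p_15=1·515017+333702=848719,  q_15=1·29251+18953=48204
(x₁, y₁) = (848719, 48204);  848719² − 310·48204² = 1 ✓
(x_2, y_2) = (848719·848719 + 310·48204·48204, 848719·48204 + 48204·848719) = (1440647881921, 81823301352)

848719 48204
1440647881921 81823301352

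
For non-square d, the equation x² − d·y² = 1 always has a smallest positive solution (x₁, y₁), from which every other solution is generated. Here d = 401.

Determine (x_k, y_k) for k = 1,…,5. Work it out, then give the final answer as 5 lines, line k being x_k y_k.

√401 → a₀=20, period (40); ℓ=1 odd so k=1
i=0: a=20 ⇒ p=20, q=1
i=1: a=40 ⇒ p=801, q=40
fundamental: x₁=801, y₁=40  (since 641601 − 401·1600 = 1)
k=2:  x_2 = 801·801+401·40·40 = 1283201,  y_2 = 801·40+40·801 = 64080
k=3:  x_3 = 801·1283201+401·40·64080 = 2055687201,  y_3 = 801·64080+40·1283201 = 102656120
k=4:  x_4 = 801·2055687201+401·40·102656120 = 3293209612801,  y_4 = 801·102656120+40·2055687201 = 164455040160
k=5:  x_5 = 801·3293209612801+401·40·164455040160 = 5275719744020001,  y_5 = 801·164455040160+40·3293209612801 = 263456871680200

801 40
1283201 64080
2055687201 102656120
3293209612801 164455040160
5275719744020001 263456871680200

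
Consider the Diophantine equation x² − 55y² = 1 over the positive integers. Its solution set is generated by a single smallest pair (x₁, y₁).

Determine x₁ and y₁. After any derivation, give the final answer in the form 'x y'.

89 12

√55 = [7; 2,2,2,14, …], period ℓ=4 (even) → k=3
a_0=7:  p_0=7·1+0=7,  q_0=7·0+1=1
…
a_2=2:  p_2=2·15+7=37,  q_2=2·2+1=5
a_3=2:  p_3=2·37+15=89,  q_3=2·5+2=12
→ (89, 12).  Check: 89²=7921, 55·12²=7920, difference 1.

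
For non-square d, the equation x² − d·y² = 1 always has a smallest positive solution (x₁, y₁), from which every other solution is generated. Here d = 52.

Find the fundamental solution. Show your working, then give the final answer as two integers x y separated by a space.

649 90

d=52: √d = [7; 4,1,2,1,4,14] (ℓ=6, even), read p_5/q_5
step 0: (7, 1)  from 7·(1,0) + (0,1)
…
step 3: (101, 14)  from 2·(36,5) + (29,4)
step 4: (137, 19)  from 1·(101,14) + (36,5)
step 5: (649, 90)  from 4·(137,19) + (101,14)
(x₁, y₁) = (649, 90);  649² − 52·90² = 1 ✓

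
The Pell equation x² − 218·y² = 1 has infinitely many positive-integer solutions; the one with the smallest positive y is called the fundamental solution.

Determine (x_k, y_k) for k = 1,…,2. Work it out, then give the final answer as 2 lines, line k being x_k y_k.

126003 8534
31753512017 2150619204

[14; 1,3,3,1,28] for √218; ℓ=5 ⇒ convergent index 9
k=0  a_k=14  p_k/q_k = 14/1
k=1  a_k=1  p_k/q_k = 15/1
k=2  a_k=3  p_k/q_k = 59/4
k=3  a_k=3  p_k/q_k = 192/13
k=4  a_k=1  p_k/q_k = 251/17
k=5  a_k=28  p_k/q_k = 7220/489
k=6  a_k=1  p_k/q_k = 7471/506
k=7  a_k=3  p_k/q_k = 29633/2007
k=8  a_k=3  p_k/q_k = 96370/6527
k=9  a_k=1  p_k/q_k = 126003/8534
→ (126003, 8534).  Check: 126003²=15876756009, 218·8534²=15876756008, difference 1.
n=2: (126003,8534)∘(126003,8534) = (126003·126003+218·8534·8534, 126003·8534+8534·126003) = (31753512017,2150619204)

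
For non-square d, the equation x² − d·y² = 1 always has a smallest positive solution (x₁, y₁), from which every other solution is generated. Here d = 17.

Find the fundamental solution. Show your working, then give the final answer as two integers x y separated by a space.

33 8

√17 → a₀=4, period (8); ℓ=1 odd so k=1
a_0=4:  p_0=4·1+0=4,  q_0=4·0+1=1
a_1=8:  p_1=8·4+1=33,  q_1=8·1+0=8
(x₁, y₁) = (33, 8);  33² − 17·8² = 1 ✓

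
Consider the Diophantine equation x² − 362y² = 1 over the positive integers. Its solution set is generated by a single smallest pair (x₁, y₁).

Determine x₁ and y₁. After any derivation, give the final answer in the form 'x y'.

723 38

√362 → a₀=19, period (38); ℓ=1 odd so k=1
a_0=19:  p_0=19·1+0=19,  q_0=19·0+1=1
a_1=38:  p_1=38·19+1=723,  q_1=38·1+0=38
→ (723, 38).  Check: 723²=522729, 362·38²=522728, difference 1.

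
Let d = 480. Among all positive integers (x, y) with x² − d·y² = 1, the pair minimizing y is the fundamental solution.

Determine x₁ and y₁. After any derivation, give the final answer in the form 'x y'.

[21; 1,9,1,42] for √480; ℓ=4 ⇒ convergent index 3
k=0  a_k=21  p_k/q_k = 21/1
k=1  a_k=1  p_k/q_k = 22/1
k=2  a_k=9  p_k/q_k = 219/10
k=3  a_k=1  p_k/q_k = 241/11
fundamental: x₁=241, y₁=11  (since 58081 − 480·121 = 1)

241 11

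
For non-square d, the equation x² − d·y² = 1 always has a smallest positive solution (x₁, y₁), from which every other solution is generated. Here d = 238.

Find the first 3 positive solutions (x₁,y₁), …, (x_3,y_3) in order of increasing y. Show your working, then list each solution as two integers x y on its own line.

d=238: √d = [15; 2,2,1,14,1,2,2,30] (ℓ=8, even), read p_7/q_7
step 0: (15, 1)  from 15·(1,0) + (0,1)
…
step 5: (1697, 110)  from 1·(1589,103) + (108,7)
step 6: (4983, 323)  from 2·(1697,110) + (1589,103)
step 7: (11663, 756)  from 2·(4983,323) + (1697,110)
fundamental: x₁=11663, y₁=756  (since 136025569 − 238·571536 = 1)
(x_2, y_2) = (11663·11663 + 238·756·756, 11663·756 + 756·11663) = (272051137, 17634456)
(x_3, y_3) = (11663·272051137 + 238·756·17634456, 11663·17634456 + 756·272051137) = (6345864809999, 411341319900)

11663 756
272051137 17634456
6345864809999 411341319900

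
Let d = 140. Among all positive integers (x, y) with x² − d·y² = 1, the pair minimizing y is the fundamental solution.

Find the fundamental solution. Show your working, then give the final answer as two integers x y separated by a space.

71 6

d=140: √d = [11; 1,4,1,22] (ℓ=4, even), read p_3/q_3
i=0: a=11 ⇒ p=11, q=1
…
i=2: a=4 ⇒ p=59, q=5
i=3: a=1 ⇒ p=71, q=6
→ (71, 6).  Check: 71²=5041, 140·6²=5040, difference 1.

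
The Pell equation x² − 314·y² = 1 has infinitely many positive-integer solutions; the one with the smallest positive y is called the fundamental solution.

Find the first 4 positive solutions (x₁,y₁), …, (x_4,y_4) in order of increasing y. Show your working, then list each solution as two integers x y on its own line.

392499 22150
308110930001 17387705700
241866463828532499 13649314199066450
189864690372162243720001 10714684347621377411400

d=314: √d = [17; 1,2,1,1,2,1,34] (ℓ=7, odd), read p_13/q_13
step 0: (17, 1)  from 17·(1,0) + (0,1)
…
step 3: (71, 4)  from 1·(53,3) + (18,1)
…
step 7: (15381, 868)  from 34·(443,25) + (319,18)
…
step 9: (47029, 2654)  from 2·(15824,893) + (15381,868)
…
step 11: (109882, 6201)  from 1·(62853,3547) + (47029,2654)
step 12: (282617, 15949)  from 2·(109882,6201) + (62853,3547)
step 13: (392499, 22150)  from 1·(282617,15949) + (109882,6201)
fundamental: x₁=392499, y₁=22150  (since 154055465001 − 314·490622500 = 1)
n=2: (392499,22150)∘(392499,22150) = (392499·392499+314·22150·22150, 392499·22150+22150·392499) = (308110930001,17387705700)
n=3: (308110930001,17387705700)∘(392499,22150) = (392499·308110930001+314·22150·17387705700, 392499·17387705700+22150·308110930001) = (241866463828532499,13649314199066450)
n=4: (241866463828532499,13649314199066450)∘(392499,22150) = (392499·241866463828532499+314·22150·13649314199066450, 392499·13649314199066450+22150·241866463828532499) = (189864690372162243720001,10714684347621377411400)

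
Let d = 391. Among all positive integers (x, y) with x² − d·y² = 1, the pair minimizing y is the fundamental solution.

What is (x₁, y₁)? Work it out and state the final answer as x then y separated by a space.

7338680 371133

√391 = [19; 1,3,2,2,1,…,3,1,38, …], period ℓ=16 (even) → k=15
k=0  a_k=19  p_k/q_k = 19/1
k=1  a_k=1  p_k/q_k = 20/1
…
k=3  a_k=2  p_k/q_k = 178/9
k=4  a_k=2  p_k/q_k = 435/22
k=5  a_k=1  p_k/q_k = 613/31
k=6  a_k=1  p_k/q_k = 1048/53
…
k=8  a_k=19  p_k/q_k = 52519/2656
k=9  a_k=2  p_k/q_k = 107747/5449
…
k=11  a_k=1  p_k/q_k = 268013/13554
…
k=13  a_k=2  p_k/q_k = 1660597/83980
k=14  a_k=3  p_k/q_k = 5678083/287153
k=15  a_k=1  p_k/q_k = 7338680/371133
(x₁, y₁) = (7338680, 371133);  7338680² − 391·371133² = 1 ✓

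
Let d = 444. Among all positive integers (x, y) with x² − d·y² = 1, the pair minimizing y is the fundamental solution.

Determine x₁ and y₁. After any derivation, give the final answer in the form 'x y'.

295 14

[21; 14,42] for √444; ℓ=2 ⇒ convergent index 1
step 0: (21, 1)  from 21·(1,0) + (0,1)
step 1: (295, 14)  from 14·(21,1) + (1,0)
→ (295, 14).  Check: 295²=87025, 444·14²=87024, difference 1.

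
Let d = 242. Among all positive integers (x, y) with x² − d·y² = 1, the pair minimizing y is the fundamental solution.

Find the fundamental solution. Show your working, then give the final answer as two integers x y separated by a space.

[15; 1,1,3,1,14,1,3,1,1,30] for √242; ℓ=10 ⇒ convergent index 9
step 0: (15, 1)  from 15·(1,0) + (0,1)
step 1: (16, 1)  from 1·(15,1) + (1,0)
…
step 4: (140, 9)  from 1·(109,7) + (31,2)
step 5: (2069, 133)  from 14·(140,9) + (109,7)
step 6: (2209, 142)  from 1·(2069,133) + (140,9)
…
step 8: (10905, 701)  from 1·(8696,559) + (2209,142)
step 9: (19601, 1260)  from 1·(10905,701) + (8696,559)
→ (19601, 1260).  Check: 19601²=384199201, 242·1260²=384199200, difference 1.

19601 1260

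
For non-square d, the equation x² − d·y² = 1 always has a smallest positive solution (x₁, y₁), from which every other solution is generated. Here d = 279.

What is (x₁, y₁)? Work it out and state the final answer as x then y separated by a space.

√279 → a₀=16, period (1,2,2,1,2,2,1,32); ℓ=8 even so k=7
k=0  a_k=16  p_k/q_k = 16/1
k=1  a_k=1  p_k/q_k = 17/1
k=2  a_k=2  p_k/q_k = 50/3
…
k=4  a_k=1  p_k/q_k = 167/10
k=5  a_k=2  p_k/q_k = 451/27
k=6  a_k=2  p_k/q_k = 1069/64
k=7  a_k=1  p_k/q_k = 1520/91
fundamental: x₁=1520, y₁=91  (since 2310400 − 279·8281 = 1)

1520 91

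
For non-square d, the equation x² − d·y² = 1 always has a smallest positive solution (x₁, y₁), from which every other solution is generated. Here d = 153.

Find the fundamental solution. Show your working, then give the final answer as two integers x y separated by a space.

2177 176

[12; 2,1,2,2,2,1,2,24] for √153; ℓ=8 ⇒ convergent index 7
k=0  a_k=12  p_k/q_k = 12/1
k=1  a_k=2  p_k/q_k = 25/2
…
k=4  a_k=2  p_k/q_k = 235/19
…
k=6  a_k=1  p_k/q_k = 804/65
k=7  a_k=2  p_k/q_k = 2177/176
(x₁, y₁) = (2177, 176);  2177² − 153·176² = 1 ✓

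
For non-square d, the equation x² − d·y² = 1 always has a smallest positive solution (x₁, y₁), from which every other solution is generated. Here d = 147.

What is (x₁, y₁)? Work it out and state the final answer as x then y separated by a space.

d=147: √d = [12; 8,24] (ℓ=2, even), read p_1/q_1
i=0: a=12 ⇒ p=12, q=1
i=1: a=8 ⇒ p=97, q=8
→ (97, 8).  Check: 97²=9409, 147·8²=9408, difference 1.

97 8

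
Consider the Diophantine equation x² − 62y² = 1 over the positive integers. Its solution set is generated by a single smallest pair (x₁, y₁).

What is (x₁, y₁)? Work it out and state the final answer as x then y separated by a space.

√62 → a₀=7, period (1,6,1,14); ℓ=4 even so k=3
a_0=7:  p_0=7·1+0=7,  q_0=7·0+1=1
a_1=1:  p_1=1·7+1=8,  q_1=1·1+0=1
a_2=6:  p_2=6·8+7=55,  q_2=6·1+1=7
a_3=1:  p_3=1·55+8=63,  q_3=1·7+1=8
→ (63, 8).  Check: 63²=3969, 62·8²=3968, difference 1.

63 8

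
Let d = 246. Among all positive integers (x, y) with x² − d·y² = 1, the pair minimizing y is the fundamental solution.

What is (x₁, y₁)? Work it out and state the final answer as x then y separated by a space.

√246 → a₀=15, period (1,2,5,1,14,1,5,2,1,30); ℓ=10 even so k=9
a_0=15:  p_0=15·1+0=15,  q_0=15·0+1=1
a_1=1:  p_1=1·15+1=16,  q_1=1·1+0=1
a_2=2:  p_2=2·16+15=47,  q_2=2·1+1=3
a_3=5:  p_3=5·47+16=251,  q_3=5·3+1=16
…
a_8=2:  p_8=2·28028+4721=60777,  q_8=2·1787+301=3875
a_9=1:  p_9=1·60777+28028=88805,  q_9=1·3875+1787=5662
fundamental: x₁=88805, y₁=5662  (since 7886328025 − 246·32058244 = 1)

88805 5662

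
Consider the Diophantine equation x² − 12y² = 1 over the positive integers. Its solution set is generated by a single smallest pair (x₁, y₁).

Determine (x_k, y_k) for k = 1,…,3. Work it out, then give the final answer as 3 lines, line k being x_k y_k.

√12 = [3; 2,6, …], period ℓ=2 (even) → k=1
k=0  a_k=3  p_k/q_k = 3/1
k=1  a_k=2  p_k/q_k = 7/2
fundamental: x₁=7, y₁=2  (since 49 − 12·4 = 1)
(7+2√12)^2 = 97 + 28√12
(7+2√12)^3 = 1351 + 390√12

7 2
97 28
1351 390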